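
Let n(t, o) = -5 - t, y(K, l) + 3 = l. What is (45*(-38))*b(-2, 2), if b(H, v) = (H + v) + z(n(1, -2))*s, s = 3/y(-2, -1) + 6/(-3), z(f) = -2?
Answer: -9405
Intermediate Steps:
y(K, l) = -3 + l
s = -11/4 (s = 3/(-3 - 1) + 6/(-3) = 3/(-4) + 6*(-1/3) = 3*(-1/4) - 2 = -3/4 - 2 = -11/4 ≈ -2.7500)
b(H, v) = 11/2 + H + v (b(H, v) = (H + v) - 2*(-11/4) = (H + v) + 11/2 = 11/2 + H + v)
(45*(-38))*b(-2, 2) = (45*(-38))*(11/2 - 2 + 2) = -1710*11/2 = -9405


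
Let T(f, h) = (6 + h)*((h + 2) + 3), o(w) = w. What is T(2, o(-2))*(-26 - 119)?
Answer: -1740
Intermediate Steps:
T(f, h) = (5 + h)*(6 + h) (T(f, h) = (6 + h)*((2 + h) + 3) = (6 + h)*(5 + h) = (5 + h)*(6 + h))
T(2, o(-2))*(-26 - 119) = (30 + (-2)² + 11*(-2))*(-26 - 119) = (30 + 4 - 22)*(-145) = 12*(-145) = -1740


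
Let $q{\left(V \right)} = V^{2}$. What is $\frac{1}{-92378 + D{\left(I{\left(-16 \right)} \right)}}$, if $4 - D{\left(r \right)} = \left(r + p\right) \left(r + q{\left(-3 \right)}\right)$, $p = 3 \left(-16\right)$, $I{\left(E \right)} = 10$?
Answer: $- \frac{1}{91652} \approx -1.0911 \cdot 10^{-5}$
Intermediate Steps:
$p = -48$
$D{\left(r \right)} = 4 - \left(-48 + r\right) \left(9 + r\right)$ ($D{\left(r \right)} = 4 - \left(r - 48\right) \left(r + \left(-3\right)^{2}\right) = 4 - \left(-48 + r\right) \left(r + 9\right) = 4 - \left(-48 + r\right) \left(9 + r\right)$)
$\frac{1}{-92378 + D{\left(I{\left(-16 \right)} \right)}} = \frac{1}{-92378 + \left(436 - 10^{2} + 39 \cdot 10\right)} = \frac{1}{-92378 + \left(436 - 100 + 390\right)} = \frac{1}{-92378 + 726} = \frac{1}{-91652} = - \frac{1}{91652}$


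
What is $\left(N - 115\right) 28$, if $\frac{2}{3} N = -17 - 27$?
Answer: $-5068$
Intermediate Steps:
$N = -66$ ($N = \frac{3 \left(-17 - 27\right)}{2} = \frac{3}{2} \left(-44\right) = -66$)
$\left(N - 115\right) 28 = \left(-66 - 115\right) 28 = \left(-181\right) 28 = -5068$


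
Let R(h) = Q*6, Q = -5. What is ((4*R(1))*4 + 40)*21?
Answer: -9240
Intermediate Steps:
R(h) = -30 (R(h) = -5*6 = -30)
((4*R(1))*4 + 40)*21 = ((4*(-30))*4 + 40)*21 = (-120*4 + 40)*21 = (-480 + 40)*21 = -440*21 = -9240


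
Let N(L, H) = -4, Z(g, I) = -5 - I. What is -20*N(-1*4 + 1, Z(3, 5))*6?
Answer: 480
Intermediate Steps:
-20*N(-1*4 + 1, Z(3, 5))*6 = -20*(-4)*6 = -(-80)*6 = -1*(-480) = 480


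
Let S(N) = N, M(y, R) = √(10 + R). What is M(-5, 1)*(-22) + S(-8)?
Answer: -8 - 22*√11 ≈ -80.966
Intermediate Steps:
M(-5, 1)*(-22) + S(-8) = √(10 + 1)*(-22) - 8 = √11*(-22) - 8 = -22*√11 - 8 = -8 - 22*√11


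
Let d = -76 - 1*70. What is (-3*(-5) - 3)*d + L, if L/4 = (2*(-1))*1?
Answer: -1760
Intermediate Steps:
d = -146 (d = -76 - 70 = -146)
L = -8 (L = 4*((2*(-1))*1) = 4*(-2*1) = 4*(-2) = -8)
(-3*(-5) - 3)*d + L = (-3*(-5) - 3)*(-146) - 8 = (15 - 3)*(-146) - 8 = 12*(-146) - 8 = -1752 - 8 = -1760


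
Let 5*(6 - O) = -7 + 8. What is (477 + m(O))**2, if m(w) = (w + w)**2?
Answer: 233753521/625 ≈ 3.7401e+5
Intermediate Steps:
O = 29/5 (O = 6 - (-7 + 8)/5 = 6 - 1/5*1 = 6 - 1/5 = 29/5 ≈ 5.8000)
m(w) = 4*w**2 (m(w) = (2*w)**2 = 4*w**2)
(477 + m(O))**2 = (477 + 4*(29/5)**2)**2 = (477 + 4*(841/25))**2 = (477 + 3364/25)**2 = (15289/25)**2 = 233753521/625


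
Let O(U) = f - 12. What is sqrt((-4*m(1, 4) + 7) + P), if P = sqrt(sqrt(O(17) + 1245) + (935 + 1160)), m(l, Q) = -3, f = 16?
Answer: sqrt(19 + sqrt(2095 + sqrt(1249))) ≈ 8.0719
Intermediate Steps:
O(U) = 4 (O(U) = 16 - 12 = 4)
P = sqrt(2095 + sqrt(1249)) (P = sqrt(sqrt(4 + 1245) + (935 + 1160)) = sqrt(sqrt(1249) + 2095) = sqrt(2095 + sqrt(1249)) ≈ 46.156)
sqrt((-4*m(1, 4) + 7) + P) = sqrt((-4*(-3) + 7) + sqrt(2095 + sqrt(1249))) = sqrt((12 + 7) + sqrt(2095 + sqrt(1249))) = sqrt(19 + sqrt(2095 + sqrt(1249)))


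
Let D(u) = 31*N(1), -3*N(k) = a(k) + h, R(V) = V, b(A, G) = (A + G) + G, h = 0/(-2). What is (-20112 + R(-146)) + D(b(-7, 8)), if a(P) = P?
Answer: -60805/3 ≈ -20268.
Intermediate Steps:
h = 0 (h = 0*(-½) = 0)
b(A, G) = A + 2*G
N(k) = -k/3 (N(k) = -(k + 0)/3 = -k/3)
D(u) = -31/3 (D(u) = 31*(-⅓*1) = 31*(-⅓) = -31/3)
(-20112 + R(-146)) + D(b(-7, 8)) = (-20112 - 146) - 31/3 = -20258 - 31/3 = -60805/3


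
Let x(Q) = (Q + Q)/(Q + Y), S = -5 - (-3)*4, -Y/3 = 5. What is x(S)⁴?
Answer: 2401/256 ≈ 9.3789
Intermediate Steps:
Y = -15 (Y = -3*5 = -15)
S = 7 (S = -5 - 3*(-4) = -5 + 12 = 7)
x(Q) = 2*Q/(-15 + Q) (x(Q) = (Q + Q)/(Q - 15) = (2*Q)/(-15 + Q) = 2*Q/(-15 + Q))
x(S)⁴ = (2*7/(-15 + 7))⁴ = (2*7/(-8))⁴ = (2*7*(-⅛))⁴ = (-7/4)⁴ = 2401/256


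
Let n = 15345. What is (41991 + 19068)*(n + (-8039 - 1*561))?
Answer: 411842955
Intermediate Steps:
(41991 + 19068)*(n + (-8039 - 1*561)) = (41991 + 19068)*(15345 + (-8039 - 1*561)) = 61059*(15345 + (-8039 - 561)) = 61059*(15345 - 8600) = 61059*6745 = 411842955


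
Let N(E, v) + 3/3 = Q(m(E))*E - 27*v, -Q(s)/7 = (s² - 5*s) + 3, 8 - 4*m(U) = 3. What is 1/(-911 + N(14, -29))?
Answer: 8/291 ≈ 0.027491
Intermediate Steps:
m(U) = 5/4 (m(U) = 2 - ¼*3 = 2 - ¾ = 5/4)
Q(s) = -21 - 7*s² + 35*s (Q(s) = -7*((s² - 5*s) + 3) = -7*(3 + s² - 5*s) = -21 - 7*s² + 35*s)
N(E, v) = -1 - 27*v + 189*E/16 (N(E, v) = -1 + ((-21 - 7*(5/4)² + 35*(5/4))*E - 27*v) = -1 + ((-21 - 7*25/16 + 175/4)*E - 27*v) = -1 + ((-21 - 175/16 + 175/4)*E - 27*v) = -1 + (189*E/16 - 27*v) = -1 + (-27*v + 189*E/16) = -1 - 27*v + 189*E/16)
1/(-911 + N(14, -29)) = 1/(-911 + (-1 - 27*(-29) + (189/16)*14)) = 1/(-911 + (-1 + 783 + 1323/8)) = 1/(-911 + 7579/8) = 1/(291/8) = 8/291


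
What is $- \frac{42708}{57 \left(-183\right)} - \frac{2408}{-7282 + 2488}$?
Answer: $\frac{12770000}{2778123} \approx 4.5966$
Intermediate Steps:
$- \frac{42708}{57 \left(-183\right)} - \frac{2408}{-7282 + 2488} = - \frac{42708}{-10431} - \frac{2408}{-4794} = \left(-42708\right) \left(- \frac{1}{10431}\right) - - \frac{1204}{2397} = \frac{14236}{3477} + \frac{1204}{2397} = \frac{12770000}{2778123}$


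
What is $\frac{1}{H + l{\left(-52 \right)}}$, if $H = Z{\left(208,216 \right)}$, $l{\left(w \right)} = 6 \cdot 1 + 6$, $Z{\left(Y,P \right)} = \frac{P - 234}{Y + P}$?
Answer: $\frac{212}{2535} \approx 0.083629$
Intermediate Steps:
$Z{\left(Y,P \right)} = \frac{-234 + P}{P + Y}$
$l{\left(w \right)} = 12$ ($l{\left(w \right)} = 6 + 6 = 12$)
$H = - \frac{9}{212}$ ($H = \frac{-234 + 216}{216 + 208} = \frac{1}{424} \left(-18\right) = - \frac{9}{212} \approx -0.042453$)
$\frac{1}{H + l{\left(-52 \right)}} = \frac{1}{- \frac{9}{212} + 12} = \frac{1}{\frac{2535}{212}} = \frac{212}{2535}$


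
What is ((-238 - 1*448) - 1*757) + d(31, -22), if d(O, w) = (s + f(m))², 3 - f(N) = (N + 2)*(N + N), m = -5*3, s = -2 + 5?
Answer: 146013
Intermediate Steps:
s = 3
m = -15
f(N) = 3 - 2*N*(2 + N) (f(N) = 3 - (N + 2)*(N + N) = 3 - (2 + N)*2*N = 3 - 2*N*(2 + N))
d(O, w) = 147456 (d(O, w) = (3 + (3 - 4*(-15) - 2*(-15)²))² = (3 + (3 + 60 - 2*225))² = (3 + (3 + 60 - 450))² = (3 - 387)² = (-384)² = 147456)
((-238 - 1*448) - 1*757) + d(31, -22) = ((-238 - 1*448) - 1*757) + 147456 = ((-238 - 448) - 757) + 147456 = (-686 - 757) + 147456 = -1443 + 147456 = 146013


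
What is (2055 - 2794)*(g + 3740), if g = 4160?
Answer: -5838100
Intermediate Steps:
(2055 - 2794)*(g + 3740) = (2055 - 2794)*(4160 + 3740) = -739*7900 = -5838100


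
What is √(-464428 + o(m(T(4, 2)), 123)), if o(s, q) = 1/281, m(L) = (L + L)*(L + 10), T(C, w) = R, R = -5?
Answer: I*√36671699027/281 ≈ 681.49*I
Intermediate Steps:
T(C, w) = -5
m(L) = 2*L*(10 + L) (m(L) = (2*L)*(10 + L) = 2*L*(10 + L))
o(s, q) = 1/281
√(-464428 + o(m(T(4, 2)), 123)) = √(-464428 + 1/281) = √(-130504267/281) = I*√36671699027/281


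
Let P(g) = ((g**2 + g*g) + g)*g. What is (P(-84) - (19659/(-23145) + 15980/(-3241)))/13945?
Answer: -29463740064907/348685172675 ≈ -84.500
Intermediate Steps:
P(g) = g*(g + 2*g**2) (P(g) = ((g**2 + g**2) + g)*g = (2*g**2 + g)*g = (g + 2*g**2)*g = g*(g + 2*g**2))
(P(-84) - (19659/(-23145) + 15980/(-3241)))/13945 = ((-84)**2*(1 + 2*(-84)) - (19659/(-23145) + 15980/(-3241)))/13945 = (7056*(1 - 168) - (19659*(-1/23145) + 15980*(-1/3241)))*(1/13945) = (7056*(-167) - (-6553/7715 - 15980/3241))*(1/13945) = (-1178352 - 1*(-144523973/25004315))*(1/13945) = (-1178352 + 144523973/25004315)*(1/13945) = -29463740064907/25004315*1/13945 = -29463740064907/348685172675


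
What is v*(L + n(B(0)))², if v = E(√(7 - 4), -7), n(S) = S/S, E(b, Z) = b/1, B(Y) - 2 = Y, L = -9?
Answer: 64*√3 ≈ 110.85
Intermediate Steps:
B(Y) = 2 + Y
E(b, Z) = b (E(b, Z) = b*1 = b)
n(S) = 1
v = √3 (v = √(7 - 4) = √3 ≈ 1.7320)
v*(L + n(B(0)))² = √3*(-9 + 1)² = √3*(-8)² = √3*64 = 64*√3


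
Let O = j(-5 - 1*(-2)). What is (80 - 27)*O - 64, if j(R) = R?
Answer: -223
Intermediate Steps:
O = -3 (O = -5 - 1*(-2) = -5 + 2 = -3)
(80 - 27)*O - 64 = (80 - 27)*(-3) - 64 = 53*(-3) - 64 = -159 - 64 = -223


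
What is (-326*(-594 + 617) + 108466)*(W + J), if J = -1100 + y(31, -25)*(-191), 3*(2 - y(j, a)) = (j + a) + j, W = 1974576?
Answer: 199457201944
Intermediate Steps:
y(j, a) = 2 - 2*j/3 - a/3 (y(j, a) = 2 - ((j + a) + j)/3 = 2 - ((a + j) + j)/3 = 2 - (a + 2*j)/3 = 2 + (-2*j/3 - a/3) = 2 - 2*j/3 - a/3)
J = 2621/3 (J = -1100 + (2 - ⅔*31 - ⅓*(-25))*(-191) = -1100 + (2 - 62/3 + 25/3)*(-191) = -1100 - 31/3*(-191) = -1100 + 5921/3 = 2621/3 ≈ 873.67)
(-326*(-594 + 617) + 108466)*(W + J) = (-326*(-594 + 617) + 108466)*(1974576 + 2621/3) = (-326*23 + 108466)*(5926349/3) = (-7498 + 108466)*(5926349/3) = 100968*(5926349/3) = 199457201944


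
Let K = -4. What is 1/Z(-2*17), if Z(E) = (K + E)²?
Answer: 1/1444 ≈ 0.00069252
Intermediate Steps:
Z(E) = (-4 + E)²
1/Z(-2*17) = 1/((-4 - 2*17)²) = 1/((-4 - 34)²) = 1/((-38)²) = 1/1444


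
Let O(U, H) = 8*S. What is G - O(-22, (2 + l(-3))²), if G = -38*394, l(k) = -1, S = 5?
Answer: -15012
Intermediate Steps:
O(U, H) = 40 (O(U, H) = 8*5 = 40)
G = -14972
G - O(-22, (2 + l(-3))²) = -14972 - 1*40 = -14972 - 40 = -15012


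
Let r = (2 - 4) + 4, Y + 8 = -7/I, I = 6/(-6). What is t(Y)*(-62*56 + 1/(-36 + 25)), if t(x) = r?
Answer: -76386/11 ≈ -6944.2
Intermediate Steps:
I = -1 (I = 6*(-1/6) = -1)
Y = -1 (Y = -8 - 7/(-1) = -8 - 7*(-1) = -8 + 7 = -1)
r = 2 (r = -2 + 4 = 2)
t(x) = 2
t(Y)*(-62*56 + 1/(-36 + 25)) = 2*(-62*56 + 1/(-36 + 25)) = 2*(-3472 + 1/(-11)) = 2*(-3472 - 1/11) = 2*(-38193/11) = -76386/11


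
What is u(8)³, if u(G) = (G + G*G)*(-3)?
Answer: -10077696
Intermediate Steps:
u(G) = -3*G - 3*G² (u(G) = (G + G²)*(-3) = -3*G - 3*G²)
u(8)³ = (-3*8*(1 + 8))³ = (-3*8*9)³ = (-216)³ = -10077696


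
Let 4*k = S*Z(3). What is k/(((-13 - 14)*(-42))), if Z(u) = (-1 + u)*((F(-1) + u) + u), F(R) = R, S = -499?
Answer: -2495/2268 ≈ -1.1001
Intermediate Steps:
Z(u) = (-1 + u)*(-1 + 2*u) (Z(u) = (-1 + u)*((-1 + u) + u) = (-1 + u)*(-1 + 2*u))
k = -2495/2 (k = (-499*(1 - 3*3 + 2*3²))/4 = (-499*(1 - 9 + 2*9))/4 = (-499*(1 - 9 + 18))/4 = (-499*10)/4 = (¼)*(-4990) = -2495/2 ≈ -1247.5)
k/(((-13 - 14)*(-42))) = -2495*(-1/(42*(-13 - 14)))/2 = -2495/(2*((-27*(-42)))) = -2495/2/1134 = -2495/2*1/1134 = -2495/2268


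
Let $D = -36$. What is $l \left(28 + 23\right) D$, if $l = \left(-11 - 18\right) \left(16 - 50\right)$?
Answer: $-1810296$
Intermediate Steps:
$l = 986$ ($l = \left(-29\right) \left(-34\right) = 986$)
$l \left(28 + 23\right) D = 986 \left(28 + 23\right) \left(-36\right) = 986 \cdot 51 \left(-36\right) = 50286 \left(-36\right) = -1810296$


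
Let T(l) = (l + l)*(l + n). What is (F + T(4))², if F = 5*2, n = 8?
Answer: 11236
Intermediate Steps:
F = 10
T(l) = 2*l*(8 + l) (T(l) = (l + l)*(l + 8) = (2*l)*(8 + l) = 2*l*(8 + l))
(F + T(4))² = (10 + 2*4*(8 + 4))² = (10 + 2*4*12)² = (10 + 96)² = 106² = 11236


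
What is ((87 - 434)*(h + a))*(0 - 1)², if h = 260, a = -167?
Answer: -32271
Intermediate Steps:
((87 - 434)*(h + a))*(0 - 1)² = ((87 - 434)*(260 - 167))*(0 - 1)² = -347*93*(-1)² = -32271*1 = -32271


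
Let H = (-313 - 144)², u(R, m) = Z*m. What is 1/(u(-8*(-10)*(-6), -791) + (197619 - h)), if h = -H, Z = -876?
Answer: 1/1099384 ≈ 9.0960e-7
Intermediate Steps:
u(R, m) = -876*m
H = 208849 (H = (-457)² = 208849)
h = -208849 (h = -1*208849 = -208849)
1/(u(-8*(-10)*(-6), -791) + (197619 - h)) = 1/(-876*(-791) + (197619 - 1*(-208849))) = 1/(692916 + (197619 + 208849)) = 1/(692916 + 406468) = 1/1099384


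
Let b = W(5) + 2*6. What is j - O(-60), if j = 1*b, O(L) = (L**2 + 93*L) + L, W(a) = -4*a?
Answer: 2032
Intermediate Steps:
b = -8 (b = -4*5 + 2*6 = -20 + 12 = -8)
O(L) = L**2 + 94*L
j = -8 (j = 1*(-8) = -8)
j - O(-60) = -8 - (-60)*(94 - 60) = -8 - (-60)*34 = -8 - 1*(-2040) = -8 + 2040 = 2032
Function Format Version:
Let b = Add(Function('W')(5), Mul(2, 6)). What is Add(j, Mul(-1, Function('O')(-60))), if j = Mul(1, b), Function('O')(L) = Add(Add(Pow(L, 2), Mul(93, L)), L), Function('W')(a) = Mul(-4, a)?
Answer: 2032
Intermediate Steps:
b = -8 (b = Add(Mul(-4, 5), Mul(2, 6)) = Add(-20, 12) = -8)
Function('O')(L) = Add(Pow(L, 2), Mul(94, L))
j = -8 (j = Mul(1, -8) = -8)
Add(j, Mul(-1, Function('O')(-60))) = Add(-8, Mul(-1, Mul(-60, Add(94, -60)))) = Add(-8, Mul(-1, Mul(-60, 34))) = Add(-8, Mul(-1, -2040)) = Add(-8, 2040) = 2032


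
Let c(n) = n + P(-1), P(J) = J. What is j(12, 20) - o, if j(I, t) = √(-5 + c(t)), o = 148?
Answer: -148 + √14 ≈ -144.26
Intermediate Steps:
c(n) = -1 + n (c(n) = n - 1 = -1 + n)
j(I, t) = √(-6 + t) (j(I, t) = √(-5 + (-1 + t)) = √(-6 + t))
j(12, 20) - o = √(-6 + 20) - 1*148 = √14 - 148 = -148 + √14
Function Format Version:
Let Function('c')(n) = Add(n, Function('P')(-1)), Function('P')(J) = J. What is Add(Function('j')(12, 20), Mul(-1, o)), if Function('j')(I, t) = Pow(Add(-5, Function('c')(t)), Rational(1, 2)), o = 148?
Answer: Add(-148, Pow(14, Rational(1, 2))) ≈ -144.26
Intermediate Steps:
Function('c')(n) = Add(-1, n) (Function('c')(n) = Add(n, -1) = Add(-1, n))
Function('j')(I, t) = Pow(Add(-6, t), Rational(1, 2)) (Function('j')(I, t) = Pow(Add(-5, Add(-1, t)), Rational(1, 2)) = Pow(Add(-6, t), Rational(1, 2)))
Add(Function('j')(12, 20), Mul(-1, o)) = Add(Pow(Add(-6, 20), Rational(1, 2)), Mul(-1, 148)) = Add(Pow(14, Rational(1, 2)), -148) = Add(-148, Pow(14, Rational(1, 2)))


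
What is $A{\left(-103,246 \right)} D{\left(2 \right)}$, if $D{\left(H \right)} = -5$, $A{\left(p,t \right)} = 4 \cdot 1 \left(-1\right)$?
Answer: $20$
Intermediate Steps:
$A{\left(p,t \right)} = -4$ ($A{\left(p,t \right)} = 4 \left(-1\right) = -4$)
$A{\left(-103,246 \right)} D{\left(2 \right)} = \left(-4\right) \left(-5\right) = 20$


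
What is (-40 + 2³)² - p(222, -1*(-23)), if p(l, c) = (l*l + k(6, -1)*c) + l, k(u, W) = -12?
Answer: -48206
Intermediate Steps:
p(l, c) = l + l² - 12*c (p(l, c) = (l*l - 12*c) + l = (l² - 12*c) + l = l + l² - 12*c)
(-40 + 2³)² - p(222, -1*(-23)) = (-40 + 2³)² - (222 + 222² - (-12)*(-23)) = (-40 + 8)² - (222 + 49284 - 12*23) = (-32)² - (222 + 49284 - 276) = 1024 - 1*49230 = 1024 - 49230 = -48206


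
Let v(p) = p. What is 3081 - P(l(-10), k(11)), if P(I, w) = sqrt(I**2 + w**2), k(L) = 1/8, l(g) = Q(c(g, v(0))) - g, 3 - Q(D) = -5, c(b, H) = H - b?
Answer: 3081 - sqrt(20737)/8 ≈ 3063.0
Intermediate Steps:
Q(D) = 8 (Q(D) = 3 - 1*(-5) = 3 + 5 = 8)
l(g) = 8 - g
k(L) = 1/8
3081 - P(l(-10), k(11)) = 3081 - sqrt((8 - 1*(-10))**2 + (1/8)**2) = 3081 - sqrt((8 + 10)**2 + 1/64) = 3081 - sqrt(18**2 + 1/64) = 3081 - sqrt(324 + 1/64) = 3081 - sqrt(20737/64) = 3081 - sqrt(20737)/8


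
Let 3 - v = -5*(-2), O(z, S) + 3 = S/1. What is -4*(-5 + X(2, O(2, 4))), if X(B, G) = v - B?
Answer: 56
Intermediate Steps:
O(z, S) = -3 + S (O(z, S) = -3 + S/1 = -3 + S*1 = -3 + S)
v = -7 (v = 3 - (-5)*(-2) = 3 - 1*10 = 3 - 10 = -7)
X(B, G) = -7 - B
-4*(-5 + X(2, O(2, 4))) = -4*(-5 + (-7 - 1*2)) = -4*(-5 + (-7 - 2)) = -4*(-5 - 9) = -4*(-14) = 56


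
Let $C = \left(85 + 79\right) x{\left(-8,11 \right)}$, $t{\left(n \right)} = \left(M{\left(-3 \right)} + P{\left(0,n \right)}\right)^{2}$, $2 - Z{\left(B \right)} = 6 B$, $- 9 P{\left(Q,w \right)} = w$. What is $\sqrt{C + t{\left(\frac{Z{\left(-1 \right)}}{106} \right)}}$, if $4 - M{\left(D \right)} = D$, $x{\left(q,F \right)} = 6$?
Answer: $\frac{\sqrt{235010761}}{477} \approx 32.138$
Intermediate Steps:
$M{\left(D \right)} = 4 - D$
$P{\left(Q,w \right)} = - \frac{w}{9}$
$Z{\left(B \right)} = 2 - 6 B$
$t{\left(n \right)} = \left(7 - \frac{n}{9}\right)^{2}$ ($t{\left(n \right)} = \left(\left(4 - -3\right) - \frac{n}{9}\right)^{2} = \left(\left(4 + 3\right) - \frac{n}{9}\right)^{2} = \left(7 - \frac{n}{9}\right)^{2}$)
$C = 984$ ($C = \left(85 + 79\right) 6 = 164 \cdot 6 = 984$)
$\sqrt{C + t{\left(\frac{Z{\left(-1 \right)}}{106} \right)}} = \sqrt{984 + \frac{\left(-63 + \frac{2 - -6}{106}\right)^{2}}{81}} = \sqrt{984 + \frac{\left(-63 + \left(2 + 6\right) \frac{1}{106}\right)^{2}}{81}} = \sqrt{984 + \frac{\left(-63 + 8 \cdot \frac{1}{106}\right)^{2}}{81}} = \sqrt{984 + \frac{\left(-63 + \frac{4}{53}\right)^{2}}{81}} = \sqrt{984 + \frac{\left(- \frac{3335}{53}\right)^{2}}{81}} = \sqrt{984 + \frac{1}{81} \cdot \frac{11122225}{2809}} = \sqrt{984 + \frac{11122225}{227529}} = \sqrt{\frac{235010761}{227529}} = \frac{\sqrt{235010761}}{477}$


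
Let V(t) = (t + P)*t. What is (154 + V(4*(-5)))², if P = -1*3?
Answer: 376996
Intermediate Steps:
P = -3
V(t) = t*(-3 + t) (V(t) = (t - 3)*t = (-3 + t)*t = t*(-3 + t))
(154 + V(4*(-5)))² = (154 + (4*(-5))*(-3 + 4*(-5)))² = (154 - 20*(-3 - 20))² = (154 - 20*(-23))² = (154 + 460)² = 614² = 376996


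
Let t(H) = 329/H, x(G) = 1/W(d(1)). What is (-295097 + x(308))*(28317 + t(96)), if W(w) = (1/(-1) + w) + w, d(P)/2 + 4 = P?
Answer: -1738313251897/208 ≈ -8.3573e+9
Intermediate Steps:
d(P) = -8 + 2*P
W(w) = -1 + 2*w (W(w) = (-1 + w) + w = -1 + 2*w)
x(G) = -1/13 (x(G) = 1/(-1 + 2*(-8 + 2*1)) = 1/(-1 + 2*(-8 + 2)) = 1/(-1 + 2*(-6)) = 1/(-1 - 12) = 1/(-13) = -1/13)
(-295097 + x(308))*(28317 + t(96)) = (-295097 - 1/13)*(28317 + 329/96) = -3836262*(28317 + 329*(1/96))/13 = -3836262*(28317 + 329/96)/13 = -3836262/13*2718761/96 = -1738313251897/208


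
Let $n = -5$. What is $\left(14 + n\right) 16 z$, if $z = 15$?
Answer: $2160$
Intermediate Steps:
$\left(14 + n\right) 16 z = \left(14 - 5\right) 16 \cdot 15 = 9 \cdot 16 \cdot 15 = 144 \cdot 15 = 2160$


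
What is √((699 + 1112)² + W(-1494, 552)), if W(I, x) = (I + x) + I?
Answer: 11*√27085 ≈ 1810.3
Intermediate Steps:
W(I, x) = x + 2*I
√((699 + 1112)² + W(-1494, 552)) = √((699 + 1112)² + (552 + 2*(-1494))) = √(1811² + (552 - 2988)) = √(3279721 - 2436) = √3277285 = 11*√27085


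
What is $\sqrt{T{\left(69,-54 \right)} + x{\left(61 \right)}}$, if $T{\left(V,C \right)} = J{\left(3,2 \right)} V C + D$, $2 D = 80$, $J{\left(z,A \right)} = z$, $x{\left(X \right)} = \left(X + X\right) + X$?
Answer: $i \sqrt{10955} \approx 104.67 i$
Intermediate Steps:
$x{\left(X \right)} = 3 X$ ($x{\left(X \right)} = 2 X + X = 3 X$)
$D = 40$ ($D = \frac{1}{2} \cdot 80 = 40$)
$T{\left(V,C \right)} = 40 + 3 C V$ ($T{\left(V,C \right)} = 3 V C + 40 = 3 C V + 40 = 40 + 3 C V$)
$\sqrt{T{\left(69,-54 \right)} + x{\left(61 \right)}} = \sqrt{\left(40 + 3 \left(-54\right) 69\right) + 3 \cdot 61} = \sqrt{\left(40 - 11178\right) + 183} = \sqrt{-11138 + 183} = \sqrt{-10955} = i \sqrt{10955}$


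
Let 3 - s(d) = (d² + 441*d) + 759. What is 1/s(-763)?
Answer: -1/246442 ≈ -4.0578e-6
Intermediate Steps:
s(d) = -756 - d² - 441*d (s(d) = 3 - ((d² + 441*d) + 759) = 3 - (759 + d² + 441*d) = 3 + (-759 - d² - 441*d) = -756 - d² - 441*d)
1/s(-763) = 1/(-756 - 1*(-763)² - 441*(-763)) = 1/(-756 - 1*582169 + 336483) = 1/(-756 - 582169 + 336483) = 1/(-246442) = -1/246442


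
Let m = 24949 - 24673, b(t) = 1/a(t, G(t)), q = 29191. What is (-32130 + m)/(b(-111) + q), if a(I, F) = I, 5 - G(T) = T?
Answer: -1767897/1620100 ≈ -1.0912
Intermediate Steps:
G(T) = 5 - T
b(t) = 1/t
m = 276
(-32130 + m)/(b(-111) + q) = (-32130 + 276)/(1/(-111) + 29191) = -31854/(-1/111 + 29191) = -31854/3240200/111 = -31854*111/3240200 = -1767897/1620100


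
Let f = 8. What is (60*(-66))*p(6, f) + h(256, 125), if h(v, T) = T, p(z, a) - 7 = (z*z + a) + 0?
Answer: -201835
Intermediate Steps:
p(z, a) = 7 + a + z**2 (p(z, a) = 7 + ((z*z + a) + 0) = 7 + ((z**2 + a) + 0) = 7 + ((a + z**2) + 0) = 7 + (a + z**2) = 7 + a + z**2)
(60*(-66))*p(6, f) + h(256, 125) = (60*(-66))*(7 + 8 + 6**2) + 125 = -3960*(7 + 8 + 36) + 125 = -3960*51 + 125 = -201960 + 125 = -201835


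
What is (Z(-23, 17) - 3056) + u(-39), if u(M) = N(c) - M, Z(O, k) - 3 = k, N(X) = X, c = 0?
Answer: -2997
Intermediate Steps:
Z(O, k) = 3 + k
u(M) = -M (u(M) = 0 - M = -M)
(Z(-23, 17) - 3056) + u(-39) = ((3 + 17) - 3056) - 1*(-39) = (20 - 3056) + 39 = -3036 + 39 = -2997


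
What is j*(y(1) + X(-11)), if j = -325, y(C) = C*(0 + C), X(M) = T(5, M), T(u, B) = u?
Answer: -1950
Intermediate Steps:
X(M) = 5
y(C) = C² (y(C) = C*C = C²)
j*(y(1) + X(-11)) = -325*(1² + 5) = -325*(1 + 5) = -325*6 = -1950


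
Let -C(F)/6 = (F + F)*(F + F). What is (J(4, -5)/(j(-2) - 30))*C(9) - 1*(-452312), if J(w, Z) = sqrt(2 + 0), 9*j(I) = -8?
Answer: 452312 + 8748*sqrt(2)/139 ≈ 4.5240e+5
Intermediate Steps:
j(I) = -8/9 (j(I) = (1/9)*(-8) = -8/9)
C(F) = -24*F**2 (C(F) = -6*(F + F)*(F + F) = -6*2*F*2*F = -24*F**2)
J(w, Z) = sqrt(2)
(J(4, -5)/(j(-2) - 30))*C(9) - 1*(-452312) = (sqrt(2)/(-8/9 - 30))*(-24*9**2) - 1*(-452312) = (sqrt(2)/(-278/9))*(-24*81) + 452312 = -9*sqrt(2)/278*(-1944) + 452312 = 8748*sqrt(2)/139 + 452312 = 452312 + 8748*sqrt(2)/139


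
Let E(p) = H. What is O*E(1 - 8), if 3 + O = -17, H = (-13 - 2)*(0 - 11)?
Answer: -3300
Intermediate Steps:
H = 165 (H = -15*(-11) = 165)
E(p) = 165
O = -20 (O = -3 - 17 = -20)
O*E(1 - 8) = -20*165 = -3300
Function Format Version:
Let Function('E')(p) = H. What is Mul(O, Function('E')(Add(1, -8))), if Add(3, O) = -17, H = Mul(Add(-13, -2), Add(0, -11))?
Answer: -3300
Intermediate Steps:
H = 165 (H = Mul(-15, -11) = 165)
Function('E')(p) = 165
O = -20 (O = Add(-3, -17) = -20)
Mul(O, Function('E')(Add(1, -8))) = Mul(-20, 165) = -3300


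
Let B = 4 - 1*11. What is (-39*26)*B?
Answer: 7098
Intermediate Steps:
B = -7 (B = 4 - 11 = -7)
(-39*26)*B = -39*26*(-7) = -1014*(-7) = 7098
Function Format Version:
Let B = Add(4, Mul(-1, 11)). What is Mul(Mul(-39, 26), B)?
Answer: 7098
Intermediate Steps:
B = -7 (B = Add(4, -11) = -7)
Mul(Mul(-39, 26), B) = Mul(Mul(-39, 26), -7) = Mul(-1014, -7) = 7098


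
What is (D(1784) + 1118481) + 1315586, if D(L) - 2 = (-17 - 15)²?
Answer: 2435093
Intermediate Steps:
D(L) = 1026 (D(L) = 2 + (-17 - 15)² = 2 + (-32)² = 2 + 1024 = 1026)
(D(1784) + 1118481) + 1315586 = (1026 + 1118481) + 1315586 = 1119507 + 1315586 = 2435093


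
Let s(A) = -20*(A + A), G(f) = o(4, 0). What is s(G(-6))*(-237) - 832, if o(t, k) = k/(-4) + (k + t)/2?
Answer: 18128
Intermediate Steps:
o(t, k) = t/2 + k/4 (o(t, k) = k*(-¼) + (k + t)*(½) = -k/4 + (k/2 + t/2) = t/2 + k/4)
G(f) = 2 (G(f) = (½)*4 + (¼)*0 = 2 + 0 = 2)
s(A) = -40*A
s(G(-6))*(-237) - 832 = -40*2*(-237) - 832 = -80*(-237) - 832 = 18960 - 832 = 18128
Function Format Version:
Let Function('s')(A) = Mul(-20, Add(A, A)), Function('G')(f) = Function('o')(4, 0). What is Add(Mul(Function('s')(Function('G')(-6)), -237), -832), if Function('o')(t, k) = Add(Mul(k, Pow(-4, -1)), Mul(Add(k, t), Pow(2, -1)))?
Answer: 18128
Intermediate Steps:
Function('o')(t, k) = Add(Mul(Rational(1, 2), t), Mul(Rational(1, 4), k)) (Function('o')(t, k) = Add(Mul(k, Rational(-1, 4)), Mul(Add(k, t), Rational(1, 2))) = Add(Mul(Rational(-1, 4), k), Add(Mul(Rational(1, 2), k), Mul(Rational(1, 2), t))) = Add(Mul(Rational(1, 2), t), Mul(Rational(1, 4), k)))
Function('G')(f) = 2 (Function('G')(f) = Add(Mul(Rational(1, 2), 4), Mul(Rational(1, 4), 0)) = Add(2, 0) = 2)
Function('s')(A) = Mul(-40, A) (Function('s')(A) = Mul(-20, Mul(2, A)) = Mul(-40, A))
Add(Mul(Function('s')(Function('G')(-6)), -237), -832) = Add(Mul(Mul(-40, 2), -237), -832) = Add(Mul(-80, -237), -832) = Add(18960, -832) = 18128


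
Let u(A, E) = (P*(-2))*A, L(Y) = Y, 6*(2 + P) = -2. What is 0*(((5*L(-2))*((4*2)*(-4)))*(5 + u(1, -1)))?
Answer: 0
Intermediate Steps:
P = -7/3 (P = -2 + (⅙)*(-2) = -2 - ⅓ = -7/3 ≈ -2.3333)
u(A, E) = 14*A/3 (u(A, E) = (-7/3*(-2))*A = 14*A/3)
0*(((5*L(-2))*((4*2)*(-4)))*(5 + u(1, -1))) = 0*(((5*(-2))*((4*2)*(-4)))*(5 + (14/3)*1)) = 0*((-80*(-4))*(5 + 14/3)) = 0*(-10*(-32)*(29/3)) = 0*(320*(29/3)) = 0*(9280/3) = 0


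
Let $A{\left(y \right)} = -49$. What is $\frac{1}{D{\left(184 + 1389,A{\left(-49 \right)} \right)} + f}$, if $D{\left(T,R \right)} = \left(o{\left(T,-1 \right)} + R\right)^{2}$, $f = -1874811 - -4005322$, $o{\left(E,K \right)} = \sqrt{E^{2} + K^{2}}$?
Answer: $\frac{2303621}{10601457690622} + \frac{49 \sqrt{2474330}}{10601457690622} \approx 2.2456 \cdot 10^{-7}$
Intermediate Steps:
$f = 2130511$ ($f = -1874811 + 4005322 = 2130511$)
$D{\left(T,R \right)} = \left(R + \sqrt{1 + T^{2}}\right)^{2}$ ($D{\left(T,R \right)} = \left(\sqrt{T^{2} + \left(-1\right)^{2}} + R\right)^{2} = \left(\sqrt{T^{2} + 1} + R\right)^{2} = \left(\sqrt{1 + T^{2}} + R\right)^{2} = \left(R + \sqrt{1 + T^{2}}\right)^{2}$)
$\frac{1}{D{\left(184 + 1389,A{\left(-49 \right)} \right)} + f} = \frac{1}{\left(-49 + \sqrt{1 + \left(184 + 1389\right)^{2}}\right)^{2} + 2130511} = \frac{1}{\left(-49 + \sqrt{1 + 1573^{2}}\right)^{2} + 2130511} = \frac{1}{\left(-49 + \sqrt{1 + 2474329}\right)^{2} + 2130511} = \frac{1}{\left(-49 + \sqrt{2474330}\right)^{2} + 2130511} = \frac{1}{2130511 + \left(-49 + \sqrt{2474330}\right)^{2}}$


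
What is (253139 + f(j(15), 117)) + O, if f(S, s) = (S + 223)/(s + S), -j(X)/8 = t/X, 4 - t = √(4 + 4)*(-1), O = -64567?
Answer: 559728323911/2968217 + 25440*√2/2968217 ≈ 1.8857e+5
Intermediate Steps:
t = 4 + 2*√2 (t = 4 - √(4 + 4)*(-1) = 4 - √8*(-1) = 4 - 2*√2*(-1) = 4 - (-2)*√2 = 4 + 2*√2 ≈ 6.8284)
j(X) = -8*(4 + 2*√2)/X
f(S, s) = (223 + S)/(S + s)
(253139 + f(j(15), 117)) + O = (253139 + (223 + 16*(-2 - √2)/15)/(16*(-2 - √2)/15 + 117)) - 64567 = (253139 + (223 + 16*(1/15)*(-2 - √2))/(16*(1/15)*(-2 - √2) + 117)) - 64567 = (253139 + (223 + (-32/15 - 16*√2/15))/((-32/15 - 16*√2/15) + 117)) - 64567 = (253139 + (3313/15 - 16*√2/15)/(1723/15 - 16*√2/15)) - 64567 = 188572 + (3313/15 - 16*√2/15)/(1723/15 - 16*√2/15)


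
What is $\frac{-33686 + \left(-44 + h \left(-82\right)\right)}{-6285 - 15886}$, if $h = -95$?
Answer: $\frac{25940}{22171} \approx 1.17$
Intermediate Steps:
$\frac{-33686 + \left(-44 + h \left(-82\right)\right)}{-6285 - 15886} = \frac{-33686 - -7746}{-6285 - 15886} = \frac{-33686 + \left(-44 + 7790\right)}{-22171} = \left(-33686 + 7746\right) \left(- \frac{1}{22171}\right) = \left(-25940\right) \left(- \frac{1}{22171}\right) = \frac{25940}{22171}$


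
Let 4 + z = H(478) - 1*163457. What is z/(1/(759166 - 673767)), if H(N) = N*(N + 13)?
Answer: 6083568563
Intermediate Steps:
H(N) = N*(13 + N)
z = 71237 (z = -4 + (478*(13 + 478) - 1*163457) = -4 + (478*491 - 163457) = -4 + (234698 - 163457) = -4 + 71241 = 71237)
z/(1/(759166 - 673767)) = 71237/(1/(759166 - 673767)) = 71237/(1/85399) = 71237*85399 = 6083568563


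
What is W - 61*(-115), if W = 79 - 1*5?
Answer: 7089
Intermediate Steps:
W = 74 (W = 79 - 5 = 74)
W - 61*(-115) = 74 - 61*(-115) = 74 + 7015 = 7089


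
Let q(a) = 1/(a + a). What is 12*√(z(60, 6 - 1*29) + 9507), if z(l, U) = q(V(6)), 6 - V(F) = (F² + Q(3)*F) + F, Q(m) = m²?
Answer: 2*√8556295/5 ≈ 1170.0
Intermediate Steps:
V(F) = 6 - F² - 10*F (V(F) = 6 - ((F² + 3²*F) + F) = 6 - ((F² + 9*F) + F) = 6 - (F² + 10*F) = 6 + (-F² - 10*F) = 6 - F² - 10*F)
q(a) = 1/(2*a)
z(l, U) = -1/180 (z(l, U) = 1/(2*(6 - 1*6² - 10*6)) = 1/(2*(6 - 1*36 - 60)) = 1/(2*(6 - 36 - 60)) = (½)/(-90) = (½)*(-1/90) = -1/180)
12*√(z(60, 6 - 1*29) + 9507) = 12*√(-1/180 + 9507) = 12*√(1711259/180) = 12*(√8556295/30) = 2*√8556295/5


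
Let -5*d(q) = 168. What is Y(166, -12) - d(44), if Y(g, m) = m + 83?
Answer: 523/5 ≈ 104.60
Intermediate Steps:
Y(g, m) = 83 + m
d(q) = -168/5 (d(q) = -⅕*168 = -168/5)
Y(166, -12) - d(44) = (83 - 12) - 1*(-168/5) = 71 + 168/5 = 523/5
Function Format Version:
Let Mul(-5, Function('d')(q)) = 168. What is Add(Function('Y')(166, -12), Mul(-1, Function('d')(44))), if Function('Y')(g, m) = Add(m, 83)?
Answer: Rational(523, 5) ≈ 104.60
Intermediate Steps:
Function('Y')(g, m) = Add(83, m)
Function('d')(q) = Rational(-168, 5) (Function('d')(q) = Mul(Rational(-1, 5), 168) = Rational(-168, 5))
Add(Function('Y')(166, -12), Mul(-1, Function('d')(44))) = Add(Add(83, -12), Mul(-1, Rational(-168, 5))) = Add(71, Rational(168, 5)) = Rational(523, 5)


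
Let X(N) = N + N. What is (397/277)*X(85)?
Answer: 67490/277 ≈ 243.65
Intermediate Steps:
X(N) = 2*N
(397/277)*X(85) = (397/277)*(2*85) = (397*(1/277))*170 = (397/277)*170 = 67490/277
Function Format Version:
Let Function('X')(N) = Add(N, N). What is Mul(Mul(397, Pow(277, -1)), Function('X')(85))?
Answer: Rational(67490, 277) ≈ 243.65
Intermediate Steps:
Function('X')(N) = Mul(2, N)
Mul(Mul(397, Pow(277, -1)), Function('X')(85)) = Mul(Mul(397, Pow(277, -1)), Mul(2, 85)) = Mul(Mul(397, Rational(1, 277)), 170) = Mul(Rational(397, 277), 170) = Rational(67490, 277)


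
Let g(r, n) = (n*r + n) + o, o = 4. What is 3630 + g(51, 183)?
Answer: 13150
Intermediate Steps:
g(r, n) = 4 + n + n*r (g(r, n) = (n*r + n) + 4 = (n + n*r) + 4 = 4 + n + n*r)
3630 + g(51, 183) = 3630 + (4 + 183 + 183*51) = 3630 + (4 + 183 + 9333) = 3630 + 9520 = 13150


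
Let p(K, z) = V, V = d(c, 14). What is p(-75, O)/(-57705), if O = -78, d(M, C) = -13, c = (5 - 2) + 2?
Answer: 13/57705 ≈ 0.00022528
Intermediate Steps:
c = 5 (c = 3 + 2 = 5)
V = -13
p(K, z) = -13
p(-75, O)/(-57705) = -13/(-57705) = -13*(-1/57705) = 13/57705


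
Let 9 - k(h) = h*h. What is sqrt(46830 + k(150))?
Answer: sqrt(24339) ≈ 156.01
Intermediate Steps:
k(h) = 9 - h**2 (k(h) = 9 - h*h = 9 - h**2)
sqrt(46830 + k(150)) = sqrt(46830 + (9 - 1*150**2)) = sqrt(46830 + (9 - 1*22500)) = sqrt(46830 + (9 - 22500)) = sqrt(46830 - 22491) = sqrt(24339)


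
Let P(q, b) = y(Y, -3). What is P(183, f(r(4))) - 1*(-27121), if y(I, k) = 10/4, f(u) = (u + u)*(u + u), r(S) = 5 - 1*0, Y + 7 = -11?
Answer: 54247/2 ≈ 27124.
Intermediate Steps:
Y = -18 (Y = -7 - 11 = -18)
r(S) = 5 (r(S) = 5 + 0 = 5)
f(u) = 4*u² (f(u) = (2*u)*(2*u) = 4*u²)
y(I, k) = 5/2 (y(I, k) = 10*(¼) = 5/2)
P(q, b) = 5/2
P(183, f(r(4))) - 1*(-27121) = 5/2 - 1*(-27121) = 5/2 + 27121 = 54247/2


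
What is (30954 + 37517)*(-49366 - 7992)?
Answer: -3927359618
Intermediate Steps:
(30954 + 37517)*(-49366 - 7992) = 68471*(-57358) = -3927359618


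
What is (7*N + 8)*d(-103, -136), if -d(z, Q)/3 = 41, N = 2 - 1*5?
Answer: 1599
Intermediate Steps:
N = -3 (N = 2 - 5 = -3)
d(z, Q) = -123 (d(z, Q) = -3*41 = -123)
(7*N + 8)*d(-103, -136) = (7*(-3) + 8)*(-123) = (-21 + 8)*(-123) = -13*(-123) = 1599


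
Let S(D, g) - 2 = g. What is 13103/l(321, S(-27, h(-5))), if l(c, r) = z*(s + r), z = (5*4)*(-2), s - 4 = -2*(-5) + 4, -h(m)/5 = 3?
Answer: -13103/200 ≈ -65.515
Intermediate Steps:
h(m) = -15 (h(m) = -5*3 = -15)
s = 18 (s = 4 + (-2*(-5) + 4) = 4 + (10 + 4) = 4 + 14 = 18)
z = -40 (z = 20*(-2) = -40)
S(D, g) = 2 + g
l(c, r) = -720 - 40*r (l(c, r) = -40*(18 + r) = -720 - 40*r)
13103/l(321, S(-27, h(-5))) = 13103/(-720 - 40*(2 - 15)) = 13103/(-720 - 40*(-13)) = 13103/(-720 + 520) = 13103/(-200) = 13103*(-1/200) = -13103/200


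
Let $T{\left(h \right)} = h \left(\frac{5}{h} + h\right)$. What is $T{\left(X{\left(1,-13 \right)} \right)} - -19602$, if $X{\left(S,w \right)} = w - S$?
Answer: $19803$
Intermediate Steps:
$T{\left(h \right)} = h \left(h + \frac{5}{h}\right)$
$T{\left(X{\left(1,-13 \right)} \right)} - -19602 = \left(5 + \left(-13 - 1\right)^{2}\right) - -19602 = \left(5 + \left(-13 - 1\right)^{2}\right) + 19602 = \left(5 + \left(-14\right)^{2}\right) + 19602 = \left(5 + 196\right) + 19602 = 201 + 19602 = 19803$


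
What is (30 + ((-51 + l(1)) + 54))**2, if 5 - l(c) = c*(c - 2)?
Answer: 1521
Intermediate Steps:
l(c) = 5 - c*(-2 + c) (l(c) = 5 - c*(c - 2) = 5 - c*(-2 + c))
(30 + ((-51 + l(1)) + 54))**2 = (30 + ((-51 + (5 - 1*1**2 + 2*1)) + 54))**2 = (30 + ((-51 + (5 - 1*1 + 2)) + 54))**2 = (30 + ((-51 + (5 - 1 + 2)) + 54))**2 = (30 + ((-51 + 6) + 54))**2 = (30 + (-45 + 54))**2 = (30 + 9)**2 = 39**2 = 1521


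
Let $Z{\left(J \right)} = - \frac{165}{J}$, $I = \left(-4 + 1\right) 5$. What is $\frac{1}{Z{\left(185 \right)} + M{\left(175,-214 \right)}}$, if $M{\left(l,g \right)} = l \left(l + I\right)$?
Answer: $\frac{37}{1035967} \approx 3.5715 \cdot 10^{-5}$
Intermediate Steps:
$I = -15$ ($I = \left(-3\right) 5 = -15$)
$M{\left(l,g \right)} = l \left(-15 + l\right)$ ($M{\left(l,g \right)} = l \left(l - 15\right) = l \left(-15 + l\right)$)
$\frac{1}{Z{\left(185 \right)} + M{\left(175,-214 \right)}} = \frac{1}{- \frac{165}{185} + 175 \left(-15 + 175\right)} = \frac{1}{\left(-165\right) \frac{1}{185} + 175 \cdot 160} = \frac{1}{- \frac{33}{37} + 28000} = \frac{1}{\frac{1035967}{37}} = \frac{37}{1035967}$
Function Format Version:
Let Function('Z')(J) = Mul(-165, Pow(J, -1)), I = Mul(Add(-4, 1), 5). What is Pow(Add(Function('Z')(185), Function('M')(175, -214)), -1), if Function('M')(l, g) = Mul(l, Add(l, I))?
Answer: Rational(37, 1035967) ≈ 3.5715e-5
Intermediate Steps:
I = -15 (I = Mul(-3, 5) = -15)
Function('M')(l, g) = Mul(l, Add(-15, l)) (Function('M')(l, g) = Mul(l, Add(l, -15)) = Mul(l, Add(-15, l)))
Pow(Add(Function('Z')(185), Function('M')(175, -214)), -1) = Pow(Add(Mul(-165, Pow(185, -1)), Mul(175, Add(-15, 175))), -1) = Pow(Add(Mul(-165, Rational(1, 185)), Mul(175, 160)), -1) = Pow(Add(Rational(-33, 37), 28000), -1) = Pow(Rational(1035967, 37), -1) = Rational(37, 1035967)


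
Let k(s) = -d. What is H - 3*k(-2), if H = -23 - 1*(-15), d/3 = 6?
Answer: 46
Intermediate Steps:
d = 18 (d = 3*6 = 18)
k(s) = -18 (k(s) = -1*18 = -18)
H = -8 (H = -23 + 15 = -8)
H - 3*k(-2) = -8 - 3*(-18) = -8 + 54 = 46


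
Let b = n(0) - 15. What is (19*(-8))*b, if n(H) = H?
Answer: 2280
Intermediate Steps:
b = -15 (b = 0 - 15 = -15)
(19*(-8))*b = (19*(-8))*(-15) = -152*(-15) = 2280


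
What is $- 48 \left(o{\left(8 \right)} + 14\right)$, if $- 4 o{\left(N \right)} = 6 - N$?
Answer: $-696$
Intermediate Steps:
$o{\left(N \right)} = - \frac{3}{2} + \frac{N}{4}$ ($o{\left(N \right)} = - \frac{6 - N}{4} = - \frac{3}{2} + \frac{N}{4}$)
$- 48 \left(o{\left(8 \right)} + 14\right) = - 48 \left(\left(- \frac{3}{2} + \frac{1}{4} \cdot 8\right) + 14\right) = - 48 \left(\left(- \frac{3}{2} + 2\right) + 14\right) = - 48 \left(\frac{1}{2} + 14\right) = \left(-48\right) \frac{29}{2} = -696$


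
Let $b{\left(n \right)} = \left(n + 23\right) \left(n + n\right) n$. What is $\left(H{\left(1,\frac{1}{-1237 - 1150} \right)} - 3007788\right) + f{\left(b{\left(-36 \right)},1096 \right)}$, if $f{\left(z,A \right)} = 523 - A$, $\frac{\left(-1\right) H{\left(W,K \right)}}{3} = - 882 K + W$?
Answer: $- \frac{1025852502}{341} \approx -3.0084 \cdot 10^{6}$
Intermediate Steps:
$H{\left(W,K \right)} = - 3 W + 2646 K$ ($H{\left(W,K \right)} = - 3 \left(- 882 K + W\right) = - 3 \left(W - 882 K\right) = - 3 W + 2646 K$)
$b{\left(n \right)} = 2 n^{2} \left(23 + n\right)$ ($b{\left(n \right)} = \left(23 + n\right) 2 n n = 2 n \left(23 + n\right) n = 2 n^{2} \left(23 + n\right)$)
$\left(H{\left(1,\frac{1}{-1237 - 1150} \right)} - 3007788\right) + f{\left(b{\left(-36 \right)},1096 \right)} = \left(\left(\left(-3\right) 1 + \frac{2646}{-1237 - 1150}\right) - 3007788\right) + \left(523 - 1096\right) = \left(\left(-3 + \frac{2646}{-2387}\right) - 3007788\right) + \left(523 - 1096\right) = \left(\left(-3 + 2646 \left(- \frac{1}{2387}\right)\right) - 3007788\right) - 573 = \left(\left(-3 - \frac{378}{341}\right) - 3007788\right) - 573 = \left(- \frac{1401}{341} - 3007788\right) - 573 = - \frac{1025657109}{341} - 573 = - \frac{1025852502}{341}$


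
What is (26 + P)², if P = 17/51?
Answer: 6241/9 ≈ 693.44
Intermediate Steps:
P = ⅓ (P = 17*(1/51) = ⅓ ≈ 0.33333)
(26 + P)² = (26 + ⅓)² = (79/3)² = 6241/9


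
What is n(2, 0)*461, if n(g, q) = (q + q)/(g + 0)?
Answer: 0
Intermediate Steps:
n(g, q) = 2*q/g (n(g, q) = (2*q)/g = 2*q/g)
n(2, 0)*461 = (2*0/2)*461 = (2*0*(½))*461 = 0*461 = 0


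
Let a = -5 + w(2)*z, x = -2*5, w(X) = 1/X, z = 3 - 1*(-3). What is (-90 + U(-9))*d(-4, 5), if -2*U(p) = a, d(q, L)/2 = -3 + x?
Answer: 2314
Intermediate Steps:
z = 6 (z = 3 + 3 = 6)
w(X) = 1/X
x = -10
d(q, L) = -26 (d(q, L) = 2*(-3 - 10) = 2*(-13) = -26)
a = -2 (a = -5 + 6/2 = -5 + (½)*6 = -5 + 3 = -2)
U(p) = 1 (U(p) = -½*(-2) = 1)
(-90 + U(-9))*d(-4, 5) = (-90 + 1)*(-26) = -89*(-26) = 2314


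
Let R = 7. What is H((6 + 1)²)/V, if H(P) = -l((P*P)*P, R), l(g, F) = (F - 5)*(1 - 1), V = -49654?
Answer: 0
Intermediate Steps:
l(g, F) = 0 (l(g, F) = (-5 + F)*0 = 0)
H(P) = 0 (H(P) = -1*0 = 0)
H((6 + 1)²)/V = 0/(-49654) = 0*(-1/49654) = 0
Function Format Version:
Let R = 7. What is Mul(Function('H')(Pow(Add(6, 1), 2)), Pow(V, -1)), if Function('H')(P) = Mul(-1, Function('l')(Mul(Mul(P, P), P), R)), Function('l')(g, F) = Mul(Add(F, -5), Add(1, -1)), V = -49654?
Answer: 0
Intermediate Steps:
Function('l')(g, F) = 0 (Function('l')(g, F) = Mul(Add(-5, F), 0) = 0)
Function('H')(P) = 0 (Function('H')(P) = Mul(-1, 0) = 0)
Mul(Function('H')(Pow(Add(6, 1), 2)), Pow(V, -1)) = Mul(0, Pow(-49654, -1)) = Mul(0, Rational(-1, 49654)) = 0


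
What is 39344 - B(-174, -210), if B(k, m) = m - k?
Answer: 39380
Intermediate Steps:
39344 - B(-174, -210) = 39344 - (-210 - 1*(-174)) = 39344 - (-210 + 174) = 39344 - 1*(-36) = 39344 + 36 = 39380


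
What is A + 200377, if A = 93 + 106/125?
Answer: 25058856/125 ≈ 2.0047e+5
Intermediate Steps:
A = 11731/125 (A = 93 + (1/125)*106 = 93 + 106/125 = 11731/125 ≈ 93.848)
A + 200377 = 11731/125 + 200377 = 25058856/125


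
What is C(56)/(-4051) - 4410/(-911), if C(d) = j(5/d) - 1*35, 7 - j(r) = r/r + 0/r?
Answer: 17891329/3690461 ≈ 4.8480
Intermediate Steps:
j(r) = 6 (j(r) = 7 - (r/r + 0/r) = 7 - (1 + 0) = 7 - 1*1 = 7 - 1 = 6)
C(d) = -29 (C(d) = 6 - 1*35 = 6 - 35 = -29)
C(56)/(-4051) - 4410/(-911) = -29/(-4051) - 4410/(-911) = -29*(-1/4051) - 4410*(-1/911) = 29/4051 + 4410/911 = 17891329/3690461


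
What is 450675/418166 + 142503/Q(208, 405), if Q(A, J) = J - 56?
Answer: 59747195073/145939934 ≈ 409.40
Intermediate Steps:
Q(A, J) = -56 + J
450675/418166 + 142503/Q(208, 405) = 450675/418166 + 142503/(-56 + 405) = 450675*(1/418166) + 142503/349 = 450675/418166 + 142503*(1/349) = 450675/418166 + 142503/349 = 59747195073/145939934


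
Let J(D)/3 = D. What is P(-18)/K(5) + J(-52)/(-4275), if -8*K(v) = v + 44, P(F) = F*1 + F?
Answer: 412948/69825 ≈ 5.9140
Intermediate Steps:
P(F) = 2*F (P(F) = F + F = 2*F)
K(v) = -11/2 - v/8 (K(v) = -(v + 44)/8 = -(44 + v)/8 = -11/2 - v/8)
J(D) = 3*D
P(-18)/K(5) + J(-52)/(-4275) = (2*(-18))/(-11/2 - ⅛*5) + (3*(-52))/(-4275) = -36/(-11/2 - 5/8) - 156*(-1/4275) = -36/(-49/8) + 52/1425 = -36*(-8/49) + 52/1425 = 288/49 + 52/1425 = 412948/69825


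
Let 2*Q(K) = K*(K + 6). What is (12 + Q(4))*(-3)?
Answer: -96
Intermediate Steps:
Q(K) = K*(6 + K)/2 (Q(K) = (K*(K + 6))/2 = (K*(6 + K))/2 = K*(6 + K)/2)
(12 + Q(4))*(-3) = (12 + (½)*4*(6 + 4))*(-3) = (12 + (½)*4*10)*(-3) = (12 + 20)*(-3) = 32*(-3) = -96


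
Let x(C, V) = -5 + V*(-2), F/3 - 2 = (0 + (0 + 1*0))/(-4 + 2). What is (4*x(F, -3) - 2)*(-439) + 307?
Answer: -571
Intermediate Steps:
F = 6 (F = 6 + 3*((0 + (0 + 1*0))/(-4 + 2)) = 6 + 3*((0 + (0 + 0))/(-2)) = 6 + 3*((0 + 0)*(-½)) = 6 + 3*(0*(-½)) = 6 + 3*0 = 6 + 0 = 6)
x(C, V) = -5 - 2*V
(4*x(F, -3) - 2)*(-439) + 307 = (4*(-5 - 2*(-3)) - 2)*(-439) + 307 = (4*(-5 + 6) - 2)*(-439) + 307 = (4*1 - 2)*(-439) + 307 = (4 - 2)*(-439) + 307 = 2*(-439) + 307 = -878 + 307 = -571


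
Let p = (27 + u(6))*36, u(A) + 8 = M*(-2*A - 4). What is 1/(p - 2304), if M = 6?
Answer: -1/5076 ≈ -0.00019701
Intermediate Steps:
u(A) = -32 - 12*A (u(A) = -8 + 6*(-2*A - 4) = -8 + 6*(-4 - 2*A) = -8 + (-24 - 12*A) = -32 - 12*A)
p = -2772 (p = (27 + (-32 - 12*6))*36 = (27 + (-32 - 72))*36 = (27 - 104)*36 = -77*36 = -2772)
1/(p - 2304) = 1/(-2772 - 2304) = 1/(-5076) = -1/5076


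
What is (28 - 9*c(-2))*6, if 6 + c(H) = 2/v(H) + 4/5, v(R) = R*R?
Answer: 2109/5 ≈ 421.80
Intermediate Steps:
v(R) = R²
c(H) = -26/5 + 2/H² (c(H) = -6 + (2/(H²) + 4/5) = -6 + (2/H² + 4*(⅕)) = -6 + (2/H² + ⅘) = -6 + (⅘ + 2/H²) = -26/5 + 2/H²)
(28 - 9*c(-2))*6 = (28 - 9*(-26/5 + 2/(-2)²))*6 = (28 - 9*(-26/5 + 2*(¼)))*6 = (28 - 9*(-26/5 + ½))*6 = (28 - 9*(-47/10))*6 = (28 + 423/10)*6 = (703/10)*6 = 2109/5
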